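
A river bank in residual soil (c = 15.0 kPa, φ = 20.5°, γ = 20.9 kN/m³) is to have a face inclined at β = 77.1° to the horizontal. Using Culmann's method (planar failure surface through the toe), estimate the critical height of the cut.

Culmann's analysis gives the critical failure plane at α_cr = (β + φ)/2 = (77.1 + 20.5)/2 = 48.8°, and the critical height
H_c = (4c/γ) · sinβ cosφ / [1 − cos(β − φ)]
    = (4·15.0/20.9) · sin77.1°·cos20.5° / [1 − cos(56.6°)]
    = 2.871 · 0.9748·0.9367 / [1 − 0.5505]
    = 2.871 · 0.9130 / 0.4495
    = 5.83 m

H_c = 5.83 m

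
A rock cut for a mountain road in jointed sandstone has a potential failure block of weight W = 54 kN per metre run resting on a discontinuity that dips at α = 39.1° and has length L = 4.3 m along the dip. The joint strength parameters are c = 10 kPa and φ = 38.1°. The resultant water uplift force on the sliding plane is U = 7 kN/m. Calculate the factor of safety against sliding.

Resolving the block weight along and normal to the plane and applying the Mohr–Coulomb strength on the joint:
N' = W cosα − U = 54·cos39.1° − 7 = 34.9 kN/m
Driving force T = W sinα = 54·sin39.1° = 34.1 kN/m
Resisting force R = c·L + N'·tanφ = 10·4.3 + 34.9·tan38.1° = 43.0 + 27.4 = 70.4 kN/m
FS = R / T = 70.4 / 34.1 = 2.066

FS = 2.07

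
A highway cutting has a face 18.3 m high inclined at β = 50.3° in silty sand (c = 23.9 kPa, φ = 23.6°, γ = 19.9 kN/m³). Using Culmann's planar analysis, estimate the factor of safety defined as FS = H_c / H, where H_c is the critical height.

FS = 1.74

H_c = (4c/γ) · sinβ cosφ / [1 − cos(β − φ)]
    = (4·23.9/19.9) · sin50.3°·cos23.6° / [1 − cos26.7°]
    = 4.804 · 0.7050 / 0.1066 = 31.77 m
FS = H_c / H = 31.77 / 18.3 = 1.736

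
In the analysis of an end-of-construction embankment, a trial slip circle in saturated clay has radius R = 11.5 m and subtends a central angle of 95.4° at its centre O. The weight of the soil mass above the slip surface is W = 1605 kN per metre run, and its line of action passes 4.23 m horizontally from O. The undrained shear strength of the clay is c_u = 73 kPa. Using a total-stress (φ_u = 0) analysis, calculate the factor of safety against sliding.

FS = 2.37

Taking moments about the centre O, the resisting moment is provided by the undrained shear strength acting along the arc:
Arc length L_a = R·θ = 11.5·(95.4°·π/180) = 11.5·1.6650 = 19.15 m
M_R = c_u·L_a·R = 73·19.15·11.5 = 16074.8 kN·m/m
M_D = W·d = 1605·4.23 = 6789.2 kN·m/m
FS = M_R / M_D = 16074.8 / 6789.2 = 2.368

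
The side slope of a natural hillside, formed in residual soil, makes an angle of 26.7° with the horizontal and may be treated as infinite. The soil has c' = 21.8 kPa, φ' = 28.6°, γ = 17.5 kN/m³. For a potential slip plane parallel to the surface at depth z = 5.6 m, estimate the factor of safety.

FS = 1.64

For an infinite slope with a slip plane parallel to the surface (no pore pressure): FS = [c' + γz cos²β tanφ'] / [γz sinβ cosβ].
γz = 17.5·5.6 = 98.00 kN/m²
Numerator = 21.8 + 98.00·cos²26.7°·tan28.6° = 21.8 + 98.00·0.7981·0.5452 = 64.444 kPa
Denominator = 98.00·sin26.7°·cos26.7° = 98.00·0.4493·0.8934 = 39.338 kPa
FS = 64.444 / 39.338 = 1.638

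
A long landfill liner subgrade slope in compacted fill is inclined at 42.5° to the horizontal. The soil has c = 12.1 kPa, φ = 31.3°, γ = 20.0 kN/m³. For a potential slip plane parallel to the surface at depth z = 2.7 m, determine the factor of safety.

FS = 1.11

For an infinite slope with a slip plane parallel to the surface (no pore pressure): FS = [c + γz cos²β tanφ] / [γz sinβ cosβ].
γz = 20.0·2.7 = 54.00 kN/m²
Numerator = 12.1 + 54.00·cos²42.5°·tan31.3° = 12.1 + 54.00·0.5436·0.6080 = 29.947 kPa
Denominator = 54.00·sin42.5°·cos42.5° = 54.00·0.6756·0.7373 = 26.897 kPa
FS = 29.947 / 26.897 = 1.113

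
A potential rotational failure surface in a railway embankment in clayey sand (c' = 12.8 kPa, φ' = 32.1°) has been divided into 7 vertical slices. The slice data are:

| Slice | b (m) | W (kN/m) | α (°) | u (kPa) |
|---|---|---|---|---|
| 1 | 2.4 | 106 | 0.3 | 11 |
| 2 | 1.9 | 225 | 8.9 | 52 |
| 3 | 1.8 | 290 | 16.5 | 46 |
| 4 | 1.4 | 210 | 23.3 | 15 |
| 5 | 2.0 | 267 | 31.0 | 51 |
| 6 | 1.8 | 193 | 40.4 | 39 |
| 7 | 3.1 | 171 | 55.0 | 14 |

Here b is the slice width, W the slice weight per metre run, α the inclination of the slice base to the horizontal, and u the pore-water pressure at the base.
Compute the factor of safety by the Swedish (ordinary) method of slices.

Ordinary method of slices: FS = Σ[c'·Δl_i + (W_i cosα_i − u_i·Δl_i)·tanφ'] / Σ W_i sinα_i, with Δl_i = b_i / cosα_i.
Slice 1: Δl = 2.4/cos0.3° = 2.400 m; N'_1 = 106·cos0.3° − 11·2.400 = 79.6; c'Δl = 30.72; W sinα = 0.6
Slice 2: Δl = 1.9/cos8.9° = 1.923 m; N'_2 = 225·cos8.9° − 52·1.923 = 122.3; c'Δl = 24.62; W sinα = 34.8
Slice 3: Δl = 1.8/cos16.5° = 1.877 m; N'_3 = 290·cos16.5° − 46·1.877 = 191.7; c'Δl = 24.03; W sinα = 82.4
Slice 4: Δl = 1.4/cos23.3° = 1.524 m; N'_4 = 210·cos23.3° − 15·1.524 = 170.0; c'Δl = 19.51; W sinα = 83.1
Slice 5: Δl = 2.0/cos31.0° = 2.333 m; N'_5 = 267·cos31.0° − 51·2.333 = 109.9; c'Δl = 29.87; W sinα = 137.5
Slice 6: Δl = 1.8/cos40.4° = 2.364 m; N'_6 = 193·cos40.4° − 39·2.364 = 54.8; c'Δl = 30.25; W sinα = 125.1
Slice 7: Δl = 3.1/cos55.0° = 5.405 m; N'_7 = 171·cos55.0° − 14·5.405 = 22.4; c'Δl = 69.18; W sinα = 140.1
Σc'Δl = 228.2 kN/m; ΣN' = 750.7 kN/m; ΣW sinα = 603.5 kN/m
Resisting = 228.2 + 750.7·tan32.1° = 228.2 + 470.9 = 699.1 kN/m
FS = 699.1 / 603.5 = 1.158

FS = 1.16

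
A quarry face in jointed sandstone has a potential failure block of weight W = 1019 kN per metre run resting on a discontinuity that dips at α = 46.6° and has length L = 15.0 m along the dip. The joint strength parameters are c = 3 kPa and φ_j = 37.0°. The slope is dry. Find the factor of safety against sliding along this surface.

Resolving the block weight along and normal to the plane and applying the Mohr–Coulomb strength on the joint:
N' = W cosα = 1019·cos46.6° = 700.1 kN/m
Driving force T = W sinα = 1019·sin46.6° = 740.4 kN/m
Resisting force R = c·L + N'·tanφ_j = 3·15.0 + 700.1·tan37.0° = 45.0 + 527.6 = 572.6 kN/m
FS = R / T = 572.6 / 740.4 = 0.773

FS = 0.77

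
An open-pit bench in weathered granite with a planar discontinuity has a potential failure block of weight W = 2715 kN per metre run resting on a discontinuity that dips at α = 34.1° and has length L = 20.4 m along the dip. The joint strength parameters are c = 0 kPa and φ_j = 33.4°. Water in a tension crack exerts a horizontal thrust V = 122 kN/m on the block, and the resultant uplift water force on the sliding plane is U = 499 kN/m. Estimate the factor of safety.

Resolving the block weight along and normal to the plane and applying the Mohr–Coulomb strength on the joint:
N' = W cosα − U − V sinα = 2715·cos34.1° − 499 − 122·sin34.1° = 1680.8 kN/m
Driving force T = W sinα + V cosα = 2715·sin34.1° + 122·cos34.1° = 1623.2 kN/m
Resisting force R = c·L + N'·tanφ_j = 0·20.4 + 1680.8·tan33.4° = 0.0 + 1108.3 = 1108.3 kN/m
FS = R / T = 1108.3 / 1623.2 = 0.683

FS = 0.68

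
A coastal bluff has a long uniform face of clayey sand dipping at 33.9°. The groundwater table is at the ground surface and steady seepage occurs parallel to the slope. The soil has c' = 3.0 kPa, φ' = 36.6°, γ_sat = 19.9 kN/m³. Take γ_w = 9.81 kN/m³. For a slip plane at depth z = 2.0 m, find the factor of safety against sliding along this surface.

FS = 0.72

With seepage parallel to the slope and the water table at the surface, the effective normal stress on the slip plane uses the buoyant unit weight γ' = γ_sat − γ_w while the driving shear stress uses γ_sat:
FS = [c' + γ' z cos²β tanφ'] / [γ_sat z sinβ cosβ]
γ' = 19.9 − 9.81 = 10.09 kN/m³
Numerator = 3.0 + 10.09·2.0·cos²33.9°·tan36.6° = 3.0 + 10.09·2.0·0.6889·0.7427 = 13.325 kPa
Denominator = 19.9·2.0·sin33.9°·cos33.9° = 19.9·2.0·0.5577·0.8300 = 18.425 kPa
FS = 13.325 / 18.425 = 0.723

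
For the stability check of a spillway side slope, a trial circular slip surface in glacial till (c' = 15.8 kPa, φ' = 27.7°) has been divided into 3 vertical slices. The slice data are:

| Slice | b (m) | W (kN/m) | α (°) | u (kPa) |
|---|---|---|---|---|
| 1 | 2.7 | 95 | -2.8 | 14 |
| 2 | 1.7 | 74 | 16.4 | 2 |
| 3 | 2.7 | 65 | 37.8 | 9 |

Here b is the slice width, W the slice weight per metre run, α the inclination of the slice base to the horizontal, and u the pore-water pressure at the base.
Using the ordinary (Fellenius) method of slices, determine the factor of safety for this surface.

Ordinary method of slices: FS = Σ[c'·Δl_i + (W_i cosα_i − u_i·Δl_i)·tanφ'] / Σ W_i sinα_i, with Δl_i = b_i / cosα_i.
Slice 1: Δl = 2.7/cos(-2.8°) = 2.703 m; N'_1 = 95·cos(-2.8°) − 14·2.703 = 57.0; c'Δl = 42.71; W sinα = -4.6
Slice 2: Δl = 1.7/cos16.4° = 1.772 m; N'_2 = 74·cos16.4° − 2·1.772 = 67.4; c'Δl = 28.00; W sinα = 20.9
Slice 3: Δl = 2.7/cos37.8° = 3.417 m; N'_3 = 65·cos37.8° − 9·3.417 = 20.6; c'Δl = 53.99; W sinα = 39.8
Σc'Δl = 124.7 kN/m; ΣN' = 145.1 kN/m; ΣW sinα = 56.1 kN/m
Resisting = 124.7 + 145.1·tan27.7° = 124.7 + 76.2 = 200.9 kN/m
FS = 200.9 / 56.1 = 3.581

FS = 3.58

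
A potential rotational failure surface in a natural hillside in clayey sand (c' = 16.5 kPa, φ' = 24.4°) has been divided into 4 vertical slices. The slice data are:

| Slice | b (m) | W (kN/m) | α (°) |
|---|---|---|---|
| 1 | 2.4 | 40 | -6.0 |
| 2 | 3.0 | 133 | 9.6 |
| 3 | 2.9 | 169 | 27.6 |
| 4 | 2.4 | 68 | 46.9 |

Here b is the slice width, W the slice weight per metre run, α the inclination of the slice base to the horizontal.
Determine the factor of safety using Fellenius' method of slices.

FS = 2.53

Ordinary method of slices: FS = Σ[c'·Δl_i + (W_i cosα_i)·tanφ'] / Σ W_i sinα_i, with Δl_i = b_i / cosα_i.
Slice 1: Δl = 2.4/cos(-6.0°) = 2.413 m; N'_1 = 40·cos(-6.0°) = 39.8; c'Δl = 39.82; W sinα = -4.2
Slice 2: Δl = 3.0/cos9.6° = 3.043 m; N'_2 = 133·cos9.6° = 131.1; c'Δl = 50.20; W sinα = 22.2
Slice 3: Δl = 2.9/cos27.6° = 3.272 m; N'_3 = 169·cos27.6° = 149.8; c'Δl = 53.99; W sinα = 78.3
Slice 4: Δl = 2.4/cos46.9° = 3.513 m; N'_4 = 68·cos46.9° = 46.5; c'Δl = 57.96; W sinα = 49.7
Σc'Δl = 202.0 kN/m; ΣN' = 367.1 kN/m; ΣW sinα = 145.9 kN/m
Resisting = 202.0 + 367.1·tan24.4° = 202.0 + 166.5 = 368.5 kN/m
FS = 368.5 / 145.9 = 2.525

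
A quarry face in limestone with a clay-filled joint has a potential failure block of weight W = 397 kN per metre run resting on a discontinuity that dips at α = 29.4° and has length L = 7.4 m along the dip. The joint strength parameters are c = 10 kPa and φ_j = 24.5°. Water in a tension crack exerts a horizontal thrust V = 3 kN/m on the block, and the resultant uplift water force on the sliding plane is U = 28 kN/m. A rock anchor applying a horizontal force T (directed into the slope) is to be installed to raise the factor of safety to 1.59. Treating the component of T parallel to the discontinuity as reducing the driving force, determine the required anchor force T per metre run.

Resolving forces along and normal to the sliding plane, with the horizontal anchor force T adding T·sinα to the effective normal force and T·cosα acting up the plane against the driving force:
FS = [cL + (W cosα − U − V sinα + T sinα) tanφ_j] / [W sinα + V cosα − T cosα]
Without the anchor: N' = 316.4 kN/m, driving T_d = 197.5 kN/m, resisting R = 10·7.4 + 316.4·tan24.5° = 218.2 kN/m, FS = 1.10.
Setting FS = 1.59 and solving for T:
1.59·(197.5 − T cos29.4°) = 218.2 + T sin29.4°·tan24.5°
T·(sin29.4°·tan24.5° + 1.59·cos29.4°) = 1.59·197.5 − 218.2
T·(0.4909·0.4557 + 1.59·0.8712) = 314.0 − 218.2 = 95.8
T·1.6089 = 95.8
T = 59.6 kN/m

T = 60 kN/m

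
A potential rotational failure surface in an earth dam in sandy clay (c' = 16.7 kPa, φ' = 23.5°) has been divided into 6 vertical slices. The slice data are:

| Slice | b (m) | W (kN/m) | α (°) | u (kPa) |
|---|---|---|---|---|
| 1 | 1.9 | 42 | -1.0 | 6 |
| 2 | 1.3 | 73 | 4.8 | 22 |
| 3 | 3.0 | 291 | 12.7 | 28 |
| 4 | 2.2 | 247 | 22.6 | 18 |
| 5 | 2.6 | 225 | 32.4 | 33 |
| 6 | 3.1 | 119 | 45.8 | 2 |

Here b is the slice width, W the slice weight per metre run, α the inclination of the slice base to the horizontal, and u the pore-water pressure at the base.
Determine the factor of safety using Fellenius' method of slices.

Ordinary method of slices: FS = Σ[c'·Δl_i + (W_i cosα_i − u_i·Δl_i)·tanφ'] / Σ W_i sinα_i, with Δl_i = b_i / cosα_i.
Slice 1: Δl = 1.9/cos(-1.0°) = 1.900 m; N'_1 = 42·cos(-1.0°) − 6·1.900 = 30.6; c'Δl = 31.73; W sinα = -0.7
Slice 2: Δl = 1.3/cos4.8° = 1.305 m; N'_2 = 73·cos4.8° − 22·1.305 = 44.0; c'Δl = 21.79; W sinα = 6.1
Slice 3: Δl = 3.0/cos12.7° = 3.075 m; N'_3 = 291·cos12.7° − 28·3.075 = 197.8; c'Δl = 51.36; W sinα = 64.0
Slice 4: Δl = 2.2/cos22.6° = 2.383 m; N'_4 = 247·cos22.6° − 18·2.383 = 185.1; c'Δl = 39.80; W sinα = 94.9
Slice 5: Δl = 2.6/cos32.4° = 3.079 m; N'_5 = 225·cos32.4° − 33·3.079 = 88.4; c'Δl = 51.43; W sinα = 120.6
Slice 6: Δl = 3.1/cos45.8° = 4.447 m; N'_6 = 119·cos45.8° − 2·4.447 = 74.1; c'Δl = 74.26; W sinα = 85.3
Σc'Δl = 270.4 kN/m; ΣN' = 620.0 kN/m; ΣW sinα = 370.1 kN/m
Resisting = 270.4 + 620.0·tan23.5° = 270.4 + 269.6 = 539.9 kN/m
FS = 539.9 / 370.1 = 1.459

FS = 1.46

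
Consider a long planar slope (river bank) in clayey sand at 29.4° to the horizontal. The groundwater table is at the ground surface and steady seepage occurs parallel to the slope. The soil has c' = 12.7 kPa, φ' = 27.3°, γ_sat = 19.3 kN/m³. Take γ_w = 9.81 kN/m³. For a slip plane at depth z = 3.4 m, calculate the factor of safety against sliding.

With seepage parallel to the slope and the water table at the surface, the effective normal stress on the slip plane uses the buoyant unit weight γ' = γ_sat − γ_w while the driving shear stress uses γ_sat:
FS = [c' + γ' z cos²β tanφ'] / [γ_sat z sinβ cosβ]
γ' = 19.3 − 9.81 = 9.49 kN/m³
Numerator = 12.7 + 9.49·3.4·cos²29.4°·tan27.3° = 12.7 + 9.49·3.4·0.7590·0.5161 = 25.340 kPa
Denominator = 19.3·3.4·sin29.4°·cos29.4° = 19.3·3.4·0.4909·0.8712 = 28.065 kPa
FS = 25.340 / 28.065 = 0.903

FS = 0.90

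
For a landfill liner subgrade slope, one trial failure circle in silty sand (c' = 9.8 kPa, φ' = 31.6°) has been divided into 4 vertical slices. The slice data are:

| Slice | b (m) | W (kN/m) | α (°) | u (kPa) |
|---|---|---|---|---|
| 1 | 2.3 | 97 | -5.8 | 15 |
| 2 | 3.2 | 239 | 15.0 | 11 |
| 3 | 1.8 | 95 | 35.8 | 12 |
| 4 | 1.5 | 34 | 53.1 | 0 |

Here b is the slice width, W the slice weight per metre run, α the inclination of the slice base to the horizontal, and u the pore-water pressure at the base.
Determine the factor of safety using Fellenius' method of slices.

Ordinary method of slices: FS = Σ[c'·Δl_i + (W_i cosα_i − u_i·Δl_i)·tanφ'] / Σ W_i sinα_i, with Δl_i = b_i / cosα_i.
Slice 1: Δl = 2.3/cos(-5.8°) = 2.312 m; N'_1 = 97·cos(-5.8°) − 15·2.312 = 61.8; c'Δl = 22.66; W sinα = -9.8
Slice 2: Δl = 3.2/cos15.0° = 3.313 m; N'_2 = 239·cos15.0° − 11·3.313 = 194.4; c'Δl = 32.47; W sinα = 61.9
Slice 3: Δl = 1.8/cos35.8° = 2.219 m; N'_3 = 95·cos35.8° − 12·2.219 = 50.4; c'Δl = 21.75; W sinα = 55.6
Slice 4: Δl = 1.5/cos53.1° = 2.498 m; N'_4 = 34·cos53.1° − 0·2.498 = 20.4; c'Δl = 24.48; W sinα = 27.2
Σc'Δl = 101.4 kN/m; ΣN' = 327.1 kN/m; ΣW sinα = 134.8 kN/m
Resisting = 101.4 + 327.1·tan31.6° = 101.4 + 201.2 = 302.6 kN/m
FS = 302.6 / 134.8 = 2.244

FS = 2.24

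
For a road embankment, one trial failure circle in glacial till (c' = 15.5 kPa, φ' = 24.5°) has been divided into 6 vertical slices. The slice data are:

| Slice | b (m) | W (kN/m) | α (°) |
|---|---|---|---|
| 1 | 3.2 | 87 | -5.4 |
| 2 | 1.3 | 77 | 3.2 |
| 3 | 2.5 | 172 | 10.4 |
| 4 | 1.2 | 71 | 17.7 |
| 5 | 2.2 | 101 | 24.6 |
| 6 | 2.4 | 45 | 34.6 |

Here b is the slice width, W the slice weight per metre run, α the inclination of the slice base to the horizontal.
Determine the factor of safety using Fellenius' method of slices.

FS = 3.89

Ordinary method of slices: FS = Σ[c'·Δl_i + (W_i cosα_i)·tanφ'] / Σ W_i sinα_i, with Δl_i = b_i / cosα_i.
Slice 1: Δl = 3.2/cos(-5.4°) = 3.214 m; N'_1 = 87·cos(-5.4°) = 86.6; c'Δl = 49.82; W sinα = -8.2
Slice 2: Δl = 1.3/cos3.2° = 1.302 m; N'_2 = 77·cos3.2° = 76.9; c'Δl = 20.18; W sinα = 4.3
Slice 3: Δl = 2.5/cos10.4° = 2.542 m; N'_3 = 172·cos10.4° = 169.2; c'Δl = 39.40; W sinα = 31.0
Slice 4: Δl = 1.2/cos17.7° = 1.260 m; N'_4 = 71·cos17.7° = 67.6; c'Δl = 19.52; W sinα = 21.6
Slice 5: Δl = 2.2/cos24.6° = 2.420 m; N'_5 = 101·cos24.6° = 91.8; c'Δl = 37.50; W sinα = 42.0
Slice 6: Δl = 2.4/cos34.6° = 2.916 m; N'_6 = 45·cos34.6° = 37.0; c'Δl = 45.19; W sinα = 25.6
Σc'Δl = 211.6 kN/m; ΣN' = 529.2 kN/m; ΣW sinα = 116.3 kN/m
Resisting = 211.6 + 529.2·tan24.5° = 211.6 + 241.2 = 452.8 kN/m
FS = 452.8 / 116.3 = 3.892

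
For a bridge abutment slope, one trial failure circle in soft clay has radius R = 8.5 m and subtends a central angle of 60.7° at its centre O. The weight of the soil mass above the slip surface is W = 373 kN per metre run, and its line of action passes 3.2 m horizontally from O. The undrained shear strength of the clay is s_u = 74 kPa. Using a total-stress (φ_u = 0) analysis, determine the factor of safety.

Taking moments about the centre O, the resisting moment is provided by the undrained shear strength acting along the arc:
Arc length L_a = R·θ = 8.5·(60.7°·π/180) = 8.5·1.0594 = 9.01 m
M_R = s_u·L_a·R = 74·9.01·8.5 = 5664.2 kN·m/m
M_D = W·d = 373·3.2 = 1193.6 kN·m/m
FS = M_R / M_D = 5664.2 / 1193.6 = 4.745

FS = 4.75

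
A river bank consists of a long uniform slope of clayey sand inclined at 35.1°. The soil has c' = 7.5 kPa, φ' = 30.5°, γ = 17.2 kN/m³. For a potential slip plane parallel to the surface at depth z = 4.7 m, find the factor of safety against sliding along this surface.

FS = 1.04

For an infinite slope with a slip plane parallel to the surface (no pore pressure): FS = [c' + γz cos²β tanφ'] / [γz sinβ cosβ].
γz = 17.2·4.7 = 80.84 kN/m²
Numerator = 7.5 + 80.84·cos²35.1°·tan30.5° = 7.5 + 80.84·0.6694·0.5890 = 39.374 kPa
Denominator = 80.84·sin35.1°·cos35.1° = 80.84·0.5750·0.8181 = 38.030 kPa
FS = 39.374 / 38.030 = 1.035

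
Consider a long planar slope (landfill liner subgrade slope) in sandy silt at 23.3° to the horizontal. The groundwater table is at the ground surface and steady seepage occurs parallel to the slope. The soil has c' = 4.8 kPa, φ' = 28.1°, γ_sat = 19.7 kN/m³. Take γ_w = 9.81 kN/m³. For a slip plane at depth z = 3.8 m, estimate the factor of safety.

With seepage parallel to the slope and the water table at the surface, the effective normal stress on the slip plane uses the buoyant unit weight γ' = γ_sat − γ_w while the driving shear stress uses γ_sat:
FS = [c' + γ' z cos²β tanφ'] / [γ_sat z sinβ cosβ]
γ' = 19.7 − 9.81 = 9.89 kN/m³
Numerator = 4.8 + 9.89·3.8·cos²23.3°·tan28.1° = 4.8 + 9.89·3.8·0.8435·0.5340 = 21.727 kPa
Denominator = 19.7·3.8·sin23.3°·cos23.3° = 19.7·3.8·0.3955·0.9184 = 27.196 kPa
FS = 21.727 / 27.196 = 0.799

FS = 0.80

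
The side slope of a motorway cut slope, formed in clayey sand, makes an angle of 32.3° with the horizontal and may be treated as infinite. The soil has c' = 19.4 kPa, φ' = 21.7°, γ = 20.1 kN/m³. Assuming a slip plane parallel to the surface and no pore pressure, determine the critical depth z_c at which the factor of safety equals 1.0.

z_c = 5.77 m

Setting FS = 1.00 in FS = [c' + γz cos²β tanφ'] / [γz sinβ cosβ] and solving for z:
z = c' / [γ cosβ (FS·sinβ − cosβ·tanφ')]
  = 19.4 / [20.1·cos32.3°·(1.00·sin32.3° − cos32.3°·tan21.7°)]
  = 19.4 / [20.1·0.8453·(1.00·0.5344 − 0.8453·0.3979)]
  = 19.4 / 3.3637 = 5.768 m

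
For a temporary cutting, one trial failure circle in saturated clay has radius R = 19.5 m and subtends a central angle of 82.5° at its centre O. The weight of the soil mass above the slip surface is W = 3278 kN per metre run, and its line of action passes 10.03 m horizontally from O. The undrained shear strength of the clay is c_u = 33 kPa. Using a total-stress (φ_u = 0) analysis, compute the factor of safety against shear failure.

Taking moments about the centre O, the resisting moment is provided by the undrained shear strength acting along the arc:
Arc length L_a = R·θ = 19.5·(82.5°·π/180) = 19.5·1.4399 = 28.08 m
M_R = c_u·L_a·R = 33·28.08·19.5 = 18068.2 kN·m/m
M_D = W·d = 3278·10.03 = 32878.3 kN·m/m
FS = M_R / M_D = 18068.2 / 32878.3 = 0.550

FS = 0.55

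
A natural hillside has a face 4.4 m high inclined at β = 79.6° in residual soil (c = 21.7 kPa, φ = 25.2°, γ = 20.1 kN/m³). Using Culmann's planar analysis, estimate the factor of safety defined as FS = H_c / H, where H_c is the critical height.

H_c = (4c/γ) · sinβ cosφ / [1 − cos(β − φ)]
    = (4·21.7/20.1) · sin79.6°·cos25.2° / [1 − cos54.4°]
    = 4.318 · 0.8900 / 0.4179 = 9.20 m
FS = H_c / H = 9.20 / 4.4 = 2.090

FS = 2.09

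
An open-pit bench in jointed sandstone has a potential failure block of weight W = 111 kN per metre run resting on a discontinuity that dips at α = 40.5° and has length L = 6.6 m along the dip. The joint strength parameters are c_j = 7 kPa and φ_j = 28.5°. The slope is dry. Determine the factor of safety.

FS = 1.28

Resolving the block weight along and normal to the plane and applying the Mohr–Coulomb strength on the joint:
N' = W cosα = 111·cos40.5° = 84.4 kN/m
Driving force T = W sinα = 111·sin40.5° = 72.1 kN/m
Resisting force R = c_j·L + N'·tanφ_j = 7·6.6 + 84.4·tan28.5° = 46.2 + 45.8 = 92.0 kN/m
FS = R / T = 92.0 / 72.1 = 1.277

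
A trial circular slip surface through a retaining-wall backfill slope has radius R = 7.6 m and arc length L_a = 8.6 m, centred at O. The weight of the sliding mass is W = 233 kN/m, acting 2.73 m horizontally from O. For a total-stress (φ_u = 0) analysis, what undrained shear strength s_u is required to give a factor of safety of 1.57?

FS = s_u·L_a·R / (W·d), so s_u = FS·W·d / (L_a·R).
s_u = 1.57·233·2.73 / (8.60·7.6) = 998.7 / 65.36 = 15.28 kPa

s_u = 15.3 kPa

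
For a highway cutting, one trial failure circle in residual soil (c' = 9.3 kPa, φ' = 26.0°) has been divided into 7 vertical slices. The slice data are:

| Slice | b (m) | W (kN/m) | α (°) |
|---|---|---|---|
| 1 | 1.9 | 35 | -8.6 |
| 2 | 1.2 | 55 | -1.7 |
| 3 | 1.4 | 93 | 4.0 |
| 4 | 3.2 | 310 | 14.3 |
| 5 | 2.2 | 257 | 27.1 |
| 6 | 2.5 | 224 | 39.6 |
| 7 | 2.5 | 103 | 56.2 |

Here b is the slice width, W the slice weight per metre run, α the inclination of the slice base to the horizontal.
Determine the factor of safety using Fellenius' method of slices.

Ordinary method of slices: FS = Σ[c'·Δl_i + (W_i cosα_i)·tanφ'] / Σ W_i sinα_i, with Δl_i = b_i / cosα_i.
Slice 1: Δl = 1.9/cos(-8.6°) = 1.922 m; N'_1 = 35·cos(-8.6°) = 34.6; c'Δl = 17.87; W sinα = -5.2
Slice 2: Δl = 1.2/cos(-1.7°) = 1.201 m; N'_2 = 55·cos(-1.7°) = 55.0; c'Δl = 11.16; W sinα = -1.6
Slice 3: Δl = 1.4/cos4.0° = 1.403 m; N'_3 = 93·cos4.0° = 92.8; c'Δl = 13.05; W sinα = 6.5
Slice 4: Δl = 3.2/cos14.3° = 3.302 m; N'_4 = 310·cos14.3° = 300.4; c'Δl = 30.71; W sinα = 76.6
Slice 5: Δl = 2.2/cos27.1° = 2.471 m; N'_5 = 257·cos27.1° = 228.8; c'Δl = 22.98; W sinα = 117.1
Slice 6: Δl = 2.5/cos39.6° = 3.245 m; N'_6 = 224·cos39.6° = 172.6; c'Δl = 30.17; W sinα = 142.8
Slice 7: Δl = 2.5/cos56.2° = 4.494 m; N'_7 = 103·cos56.2° = 57.3; c'Δl = 41.79; W sinα = 85.6
Σc'Δl = 167.8 kN/m; ΣN' = 941.4 kN/m; ΣW sinα = 421.6 kN/m
Resisting = 167.8 + 941.4·tan26.0° = 167.8 + 459.2 = 626.9 kN/m
FS = 626.9 / 421.6 = 1.487

FS = 1.49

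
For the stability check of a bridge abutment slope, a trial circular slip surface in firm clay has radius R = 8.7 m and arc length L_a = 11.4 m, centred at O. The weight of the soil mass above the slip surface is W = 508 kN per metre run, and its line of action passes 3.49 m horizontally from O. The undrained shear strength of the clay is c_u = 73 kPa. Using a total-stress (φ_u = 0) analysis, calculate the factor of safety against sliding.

FS = 4.08

Taking moments about the centre O, the resisting moment is provided by the undrained shear strength acting along the arc:
M_R = c_u·L_a·R = 73·11.40·8.7 = 7240.1 kN·m/m
M_D = W·d = 508·3.49 = 1772.9 kN·m/m
FS = M_R / M_D = 7240.1 / 1772.9 = 4.084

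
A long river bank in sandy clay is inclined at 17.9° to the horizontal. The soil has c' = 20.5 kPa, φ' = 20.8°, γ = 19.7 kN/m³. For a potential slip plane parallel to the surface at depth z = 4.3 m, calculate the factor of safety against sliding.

FS = 2.00

For an infinite slope with a slip plane parallel to the surface (no pore pressure): FS = [c' + γz cos²β tanφ'] / [γz sinβ cosβ].
γz = 19.7·4.3 = 84.71 kN/m²
Numerator = 20.5 + 84.71·cos²17.9°·tan20.8° = 20.5 + 84.71·0.9055·0.3799 = 49.638 kPa
Denominator = 84.71·sin17.9°·cos17.9° = 84.71·0.3074·0.9516 = 24.776 kPa
FS = 49.638 / 24.776 = 2.004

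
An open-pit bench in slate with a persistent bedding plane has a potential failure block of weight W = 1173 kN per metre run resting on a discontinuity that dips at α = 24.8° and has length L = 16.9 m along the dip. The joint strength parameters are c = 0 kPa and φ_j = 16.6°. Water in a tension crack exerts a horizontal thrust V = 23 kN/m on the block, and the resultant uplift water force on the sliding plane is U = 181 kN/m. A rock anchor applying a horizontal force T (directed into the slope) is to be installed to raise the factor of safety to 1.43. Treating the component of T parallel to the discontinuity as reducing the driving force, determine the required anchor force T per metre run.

T = 332 kN/m

Resolving forces along and normal to the sliding plane, with the horizontal anchor force T adding T·sinα to the effective normal force and T·cosα acting up the plane against the driving force:
FS = [cL + (W cosα − U − V sinα + T sinα) tanφ_j] / [W sinα + V cosα − T cosα]
Without the anchor: N' = 874.2 kN/m, driving T_d = 512.9 kN/m, resisting R = 0·16.9 + 874.2·tan16.6° = 260.6 kN/m, FS = 0.51.
Setting FS = 1.43 and solving for T:
1.43·(512.9 − T cos24.8°) = 260.6 + T sin24.8°·tan16.6°
T·(sin24.8°·tan16.6° + 1.43·cos24.8°) = 1.43·512.9 − 260.6
T·(0.4195·0.2981 + 1.43·0.9078) = 733.4 − 260.6 = 472.8
T·1.4232 = 472.8
T = 332.2 kN/m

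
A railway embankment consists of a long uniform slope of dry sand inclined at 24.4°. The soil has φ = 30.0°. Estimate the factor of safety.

For a dry cohesionless infinite slope the factor of safety is FS = tanφ / tanβ.
FS = tan30.0° / tan24.4° = 0.5774 / 0.4536 = 1.273

FS = 1.27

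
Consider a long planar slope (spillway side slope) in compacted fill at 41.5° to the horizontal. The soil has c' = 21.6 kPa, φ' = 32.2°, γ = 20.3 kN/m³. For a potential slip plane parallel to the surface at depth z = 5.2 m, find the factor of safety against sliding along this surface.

For an infinite slope with a slip plane parallel to the surface (no pore pressure): FS = [c' + γz cos²β tanφ'] / [γz sinβ cosβ].
γz = 20.3·5.2 = 105.56 kN/m²
Numerator = 21.6 + 105.56·cos²41.5°·tan32.2° = 21.6 + 105.56·0.5609·0.6297 = 58.888 kPa
Denominator = 105.56·sin41.5°·cos41.5° = 105.56·0.6626·0.7490 = 52.387 kPa
FS = 58.888 / 52.387 = 1.124

FS = 1.12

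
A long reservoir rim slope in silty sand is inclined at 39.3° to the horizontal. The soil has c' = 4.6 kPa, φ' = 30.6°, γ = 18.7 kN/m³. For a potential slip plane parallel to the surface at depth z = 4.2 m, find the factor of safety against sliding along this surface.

FS = 0.84

For an infinite slope with a slip plane parallel to the surface (no pore pressure): FS = [c' + γz cos²β tanφ'] / [γz sinβ cosβ].
γz = 18.7·4.2 = 78.54 kN/m²
Numerator = 4.6 + 78.54·cos²39.3°·tan30.6° = 4.6 + 78.54·0.5988·0.5914 = 32.415 kPa
Denominator = 78.54·sin39.3°·cos39.3° = 78.54·0.6334·0.7738 = 38.495 kPa
FS = 32.415 / 38.495 = 0.842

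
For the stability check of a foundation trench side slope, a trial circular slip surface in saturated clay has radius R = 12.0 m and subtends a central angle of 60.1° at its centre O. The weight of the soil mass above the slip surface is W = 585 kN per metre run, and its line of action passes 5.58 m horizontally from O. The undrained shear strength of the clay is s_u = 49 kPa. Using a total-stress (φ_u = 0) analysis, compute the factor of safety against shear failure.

FS = 2.27

Taking moments about the centre O, the resisting moment is provided by the undrained shear strength acting along the arc:
Arc length L_a = R·θ = 12.0·(60.1°·π/180) = 12.0·1.0489 = 12.59 m
M_R = s_u·L_a·R = 49·12.59·12.0 = 7401.3 kN·m/m
M_D = W·d = 585·5.58 = 3264.3 kN·m/m
FS = M_R / M_D = 7401.3 / 3264.3 = 2.267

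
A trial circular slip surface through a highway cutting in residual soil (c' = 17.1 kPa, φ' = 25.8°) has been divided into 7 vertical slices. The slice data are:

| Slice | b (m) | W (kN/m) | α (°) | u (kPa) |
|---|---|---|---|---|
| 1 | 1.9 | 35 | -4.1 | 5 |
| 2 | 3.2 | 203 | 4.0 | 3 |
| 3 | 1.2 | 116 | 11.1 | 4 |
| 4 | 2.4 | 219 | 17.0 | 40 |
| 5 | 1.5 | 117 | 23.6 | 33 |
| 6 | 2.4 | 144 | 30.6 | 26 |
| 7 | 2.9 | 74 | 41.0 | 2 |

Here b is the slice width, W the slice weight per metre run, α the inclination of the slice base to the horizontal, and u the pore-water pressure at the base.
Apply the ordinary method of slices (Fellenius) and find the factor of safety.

Ordinary method of slices: FS = Σ[c'·Δl_i + (W_i cosα_i − u_i·Δl_i)·tanφ'] / Σ W_i sinα_i, with Δl_i = b_i / cosα_i.
Slice 1: Δl = 1.9/cos(-4.1°) = 1.905 m; N'_1 = 35·cos(-4.1°) − 5·1.905 = 25.4; c'Δl = 32.57; W sinα = -2.5
Slice 2: Δl = 3.2/cos4.0° = 3.208 m; N'_2 = 203·cos4.0° − 3·3.208 = 192.9; c'Δl = 54.85; W sinα = 14.2
Slice 3: Δl = 1.2/cos11.1° = 1.223 m; N'_3 = 116·cos11.1° − 4·1.223 = 108.9; c'Δl = 20.91; W sinα = 22.3
Slice 4: Δl = 2.4/cos17.0° = 2.510 m; N'_4 = 219·cos17.0° − 40·2.510 = 109.0; c'Δl = 42.92; W sinα = 64.0
Slice 5: Δl = 1.5/cos23.6° = 1.637 m; N'_5 = 117·cos23.6° − 33·1.637 = 53.2; c'Δl = 27.99; W sinα = 46.8
Slice 6: Δl = 2.4/cos30.6° = 2.788 m; N'_6 = 144·cos30.6° − 26·2.788 = 51.5; c'Δl = 47.68; W sinα = 73.3
Slice 7: Δl = 2.9/cos41.0° = 3.843 m; N'_7 = 74·cos41.0° − 2·3.843 = 48.2; c'Δl = 65.71; W sinα = 48.5
Σc'Δl = 292.6 kN/m; ΣN' = 589.1 kN/m; ΣW sinα = 266.7 kN/m
Resisting = 292.6 + 589.1·tan25.8° = 292.6 + 284.8 = 577.4 kN/m
FS = 577.4 / 266.7 = 2.165

FS = 2.16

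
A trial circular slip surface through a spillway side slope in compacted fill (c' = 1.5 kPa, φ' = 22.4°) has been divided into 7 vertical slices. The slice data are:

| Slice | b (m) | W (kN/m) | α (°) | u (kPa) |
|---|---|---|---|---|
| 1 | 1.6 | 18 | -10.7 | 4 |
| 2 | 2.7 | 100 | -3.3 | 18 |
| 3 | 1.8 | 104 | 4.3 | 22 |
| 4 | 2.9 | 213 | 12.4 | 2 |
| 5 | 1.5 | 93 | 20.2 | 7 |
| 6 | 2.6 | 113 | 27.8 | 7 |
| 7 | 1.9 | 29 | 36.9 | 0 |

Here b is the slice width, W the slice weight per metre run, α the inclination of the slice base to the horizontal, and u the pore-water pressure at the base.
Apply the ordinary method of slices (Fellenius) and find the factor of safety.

Ordinary method of slices: FS = Σ[c'·Δl_i + (W_i cosα_i − u_i·Δl_i)·tanφ'] / Σ W_i sinα_i, with Δl_i = b_i / cosα_i.
Slice 1: Δl = 1.6/cos(-10.7°) = 1.628 m; N'_1 = 18·cos(-10.7°) − 4·1.628 = 11.2; c'Δl = 2.44; W sinα = -3.3
Slice 2: Δl = 2.7/cos(-3.3°) = 2.704 m; N'_2 = 100·cos(-3.3°) − 18·2.704 = 51.2; c'Δl = 4.06; W sinα = -5.8
Slice 3: Δl = 1.8/cos4.3° = 1.805 m; N'_3 = 104·cos4.3° − 22·1.805 = 64.0; c'Δl = 2.71; W sinα = 7.8
Slice 4: Δl = 2.9/cos12.4° = 2.969 m; N'_4 = 213·cos12.4° − 2·2.969 = 202.1; c'Δl = 4.45; W sinα = 45.7
Slice 5: Δl = 1.5/cos20.2° = 1.598 m; N'_5 = 93·cos20.2° − 7·1.598 = 76.1; c'Δl = 2.40; W sinα = 32.1
Slice 6: Δl = 2.6/cos27.8° = 2.939 m; N'_6 = 113·cos27.8° − 7·2.939 = 79.4; c'Δl = 4.41; W sinα = 52.7
Slice 7: Δl = 1.9/cos36.9° = 2.376 m; N'_7 = 29·cos36.9° − 0·2.376 = 23.2; c'Δl = 3.56; W sinα = 17.4
Σc'Δl = 24.0 kN/m; ΣN' = 507.1 kN/m; ΣW sinα = 146.7 kN/m
Resisting = 24.0 + 507.1·tan22.4° = 24.0 + 209.0 = 233.0 kN/m
FS = 233.0 / 146.7 = 1.589

FS = 1.59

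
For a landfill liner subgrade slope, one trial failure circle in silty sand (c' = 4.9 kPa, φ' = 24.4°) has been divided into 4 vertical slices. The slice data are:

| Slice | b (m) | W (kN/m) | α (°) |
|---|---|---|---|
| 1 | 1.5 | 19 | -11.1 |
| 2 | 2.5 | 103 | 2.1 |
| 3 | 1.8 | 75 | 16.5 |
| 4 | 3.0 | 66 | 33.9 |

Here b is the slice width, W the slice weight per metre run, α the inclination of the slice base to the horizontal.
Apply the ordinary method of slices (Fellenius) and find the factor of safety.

FS = 2.74

Ordinary method of slices: FS = Σ[c'·Δl_i + (W_i cosα_i)·tanφ'] / Σ W_i sinα_i, with Δl_i = b_i / cosα_i.
Slice 1: Δl = 1.5/cos(-11.1°) = 1.529 m; N'_1 = 19·cos(-11.1°) = 18.6; c'Δl = 7.49; W sinα = -3.7
Slice 2: Δl = 2.5/cos2.1° = 2.502 m; N'_2 = 103·cos2.1° = 102.9; c'Δl = 12.26; W sinα = 3.8
Slice 3: Δl = 1.8/cos16.5° = 1.877 m; N'_3 = 75·cos16.5° = 71.9; c'Δl = 9.20; W sinα = 21.3
Slice 4: Δl = 3.0/cos33.9° = 3.614 m; N'_4 = 66·cos33.9° = 54.8; c'Δl = 17.71; W sinα = 36.8
Σc'Δl = 46.7 kN/m; ΣN' = 248.3 kN/m; ΣW sinα = 58.2 kN/m
Resisting = 46.7 + 248.3·tan24.4° = 46.7 + 112.6 = 159.3 kN/m
FS = 159.3 / 58.2 = 2.735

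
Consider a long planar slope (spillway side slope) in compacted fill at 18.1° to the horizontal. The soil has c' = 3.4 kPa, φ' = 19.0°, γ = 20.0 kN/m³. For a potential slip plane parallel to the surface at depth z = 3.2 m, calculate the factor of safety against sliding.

For an infinite slope with a slip plane parallel to the surface (no pore pressure): FS = [c' + γz cos²β tanφ'] / [γz sinβ cosβ].
γz = 20.0·3.2 = 64.00 kN/m²
Numerator = 3.4 + 64.00·cos²18.1°·tan19.0° = 3.4 + 64.00·0.9035·0.3443 = 23.310 kPa
Denominator = 64.00·sin18.1°·cos18.1° = 64.00·0.3107·0.9505 = 18.899 kPa
FS = 23.310 / 18.899 = 1.233

FS = 1.23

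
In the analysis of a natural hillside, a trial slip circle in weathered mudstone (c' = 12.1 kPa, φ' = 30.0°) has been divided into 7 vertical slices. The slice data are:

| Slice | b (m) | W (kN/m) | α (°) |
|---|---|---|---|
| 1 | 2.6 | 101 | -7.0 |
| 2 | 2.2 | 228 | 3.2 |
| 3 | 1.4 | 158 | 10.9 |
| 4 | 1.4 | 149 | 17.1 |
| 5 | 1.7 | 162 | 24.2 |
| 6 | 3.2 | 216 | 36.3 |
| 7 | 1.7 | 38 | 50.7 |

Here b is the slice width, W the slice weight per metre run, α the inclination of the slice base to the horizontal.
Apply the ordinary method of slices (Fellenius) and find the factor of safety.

FS = 2.54

Ordinary method of slices: FS = Σ[c'·Δl_i + (W_i cosα_i)·tanφ'] / Σ W_i sinα_i, with Δl_i = b_i / cosα_i.
Slice 1: Δl = 2.6/cos(-7.0°) = 2.620 m; N'_1 = 101·cos(-7.0°) = 100.2; c'Δl = 31.70; W sinα = -12.3
Slice 2: Δl = 2.2/cos3.2° = 2.203 m; N'_2 = 228·cos3.2° = 227.6; c'Δl = 26.66; W sinα = 12.7
Slice 3: Δl = 1.4/cos10.9° = 1.426 m; N'_3 = 158·cos10.9° = 155.1; c'Δl = 17.25; W sinα = 29.9
Slice 4: Δl = 1.4/cos17.1° = 1.465 m; N'_4 = 149·cos17.1° = 142.4; c'Δl = 17.72; W sinα = 43.8
Slice 5: Δl = 1.7/cos24.2° = 1.864 m; N'_5 = 162·cos24.2° = 147.8; c'Δl = 22.55; W sinα = 66.4
Slice 6: Δl = 3.2/cos36.3° = 3.971 m; N'_6 = 216·cos36.3° = 174.1; c'Δl = 48.04; W sinα = 127.9
Slice 7: Δl = 1.7/cos50.7° = 2.684 m; N'_7 = 38·cos50.7° = 24.1; c'Δl = 32.48; W sinα = 29.4
Σc'Δl = 196.4 kN/m; ΣN' = 971.4 kN/m; ΣW sinα = 297.8 kN/m
Resisting = 196.4 + 971.4·tan30.0° = 196.4 + 560.8 = 757.2 kN/m
FS = 757.2 / 297.8 = 2.543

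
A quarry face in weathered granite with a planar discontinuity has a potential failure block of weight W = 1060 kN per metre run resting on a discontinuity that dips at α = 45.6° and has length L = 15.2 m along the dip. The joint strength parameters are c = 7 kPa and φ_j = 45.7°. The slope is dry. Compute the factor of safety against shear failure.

Resolving the block weight along and normal to the plane and applying the Mohr–Coulomb strength on the joint:
N' = W cosα = 1060·cos45.6° = 741.6 kN/m
Driving force T = W sinα = 1060·sin45.6° = 757.3 kN/m
Resisting force R = c·L + N'·tanφ_j = 7·15.2 + 741.6·tan45.7° = 106.4 + 760.0 = 866.4 kN/m
FS = R / T = 866.4 / 757.3 = 1.144

FS = 1.14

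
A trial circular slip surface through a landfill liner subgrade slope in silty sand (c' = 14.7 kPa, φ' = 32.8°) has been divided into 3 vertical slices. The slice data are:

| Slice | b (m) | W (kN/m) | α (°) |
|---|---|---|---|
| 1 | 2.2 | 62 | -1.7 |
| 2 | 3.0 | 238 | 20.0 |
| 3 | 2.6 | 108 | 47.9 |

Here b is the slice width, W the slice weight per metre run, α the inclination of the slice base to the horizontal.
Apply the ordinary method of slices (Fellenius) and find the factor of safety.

Ordinary method of slices: FS = Σ[c'·Δl_i + (W_i cosα_i)·tanφ'] / Σ W_i sinα_i, with Δl_i = b_i / cosα_i.
Slice 1: Δl = 2.2/cos(-1.7°) = 2.201 m; N'_1 = 62·cos(-1.7°) = 62.0; c'Δl = 32.35; W sinα = -1.8
Slice 2: Δl = 3.0/cos20.0° = 3.193 m; N'_2 = 238·cos20.0° = 223.6; c'Δl = 46.93; W sinα = 81.4
Slice 3: Δl = 2.6/cos47.9° = 3.878 m; N'_3 = 108·cos47.9° = 72.4; c'Δl = 57.01; W sinα = 80.1
Σc'Δl = 136.3 kN/m; ΣN' = 358.0 kN/m; ΣW sinα = 159.7 kN/m
Resisting = 136.3 + 358.0·tan32.8° = 136.3 + 230.7 = 367.0 kN/m
FS = 367.0 / 159.7 = 2.298

FS = 2.30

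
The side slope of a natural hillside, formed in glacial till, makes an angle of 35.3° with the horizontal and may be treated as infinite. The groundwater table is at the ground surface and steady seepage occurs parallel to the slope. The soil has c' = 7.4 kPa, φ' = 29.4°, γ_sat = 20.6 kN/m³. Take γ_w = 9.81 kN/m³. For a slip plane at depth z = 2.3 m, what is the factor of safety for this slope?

With seepage parallel to the slope and the water table at the surface, the effective normal stress on the slip plane uses the buoyant unit weight γ' = γ_sat − γ_w while the driving shear stress uses γ_sat:
FS = [c' + γ' z cos²β tanφ'] / [γ_sat z sinβ cosβ]
γ' = 20.6 − 9.81 = 10.79 kN/m³
Numerator = 7.4 + 10.79·2.3·cos²35.3°·tan29.4° = 7.4 + 10.79·2.3·0.6661·0.5635 = 16.714 kPa
Denominator = 20.6·2.3·sin35.3°·cos35.3° = 20.6·2.3·0.5779·0.8161 = 22.345 kPa
FS = 16.714 / 22.345 = 0.748

FS = 0.75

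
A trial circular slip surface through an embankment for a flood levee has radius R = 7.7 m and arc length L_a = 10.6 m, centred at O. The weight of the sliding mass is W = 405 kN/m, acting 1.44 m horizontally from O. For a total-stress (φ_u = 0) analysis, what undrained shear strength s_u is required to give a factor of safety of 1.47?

s_u = 10.5 kPa

FS = s_u·L_a·R / (W·d), so s_u = FS·W·d / (L_a·R).
s_u = 1.47·405·1.44 / (10.60·7.7) = 857.3 / 81.62 = 10.50 kPa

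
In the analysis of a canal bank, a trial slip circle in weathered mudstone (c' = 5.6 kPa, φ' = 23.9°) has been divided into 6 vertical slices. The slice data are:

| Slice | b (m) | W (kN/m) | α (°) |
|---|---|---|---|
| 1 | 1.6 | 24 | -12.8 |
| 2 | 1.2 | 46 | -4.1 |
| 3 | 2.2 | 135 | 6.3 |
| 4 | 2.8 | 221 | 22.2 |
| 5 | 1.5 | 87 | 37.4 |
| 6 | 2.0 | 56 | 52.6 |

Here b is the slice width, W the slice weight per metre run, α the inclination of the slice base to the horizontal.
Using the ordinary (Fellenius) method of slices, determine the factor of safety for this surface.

Ordinary method of slices: FS = Σ[c'·Δl_i + (W_i cosα_i)·tanφ'] / Σ W_i sinα_i, with Δl_i = b_i / cosα_i.
Slice 1: Δl = 1.6/cos(-12.8°) = 1.641 m; N'_1 = 24·cos(-12.8°) = 23.4; c'Δl = 9.19; W sinα = -5.3
Slice 2: Δl = 1.2/cos(-4.1°) = 1.203 m; N'_2 = 46·cos(-4.1°) = 45.9; c'Δl = 6.74; W sinα = -3.3
Slice 3: Δl = 2.2/cos6.3° = 2.213 m; N'_3 = 135·cos6.3° = 134.2; c'Δl = 12.39; W sinα = 14.8
Slice 4: Δl = 2.8/cos22.2° = 3.024 m; N'_4 = 221·cos22.2° = 204.6; c'Δl = 16.94; W sinα = 83.5
Slice 5: Δl = 1.5/cos37.4° = 1.888 m; N'_5 = 87·cos37.4° = 69.1; c'Δl = 10.57; W sinα = 52.8
Slice 6: Δl = 2.0/cos52.6° = 3.293 m; N'_6 = 56·cos52.6° = 34.0; c'Δl = 18.44; W sinα = 44.5
Σc'Δl = 74.3 kN/m; ΣN' = 511.2 kN/m; ΣW sinα = 187.0 kN/m
Resisting = 74.3 + 511.2·tan23.9° = 74.3 + 226.5 = 300.8 kN/m
FS = 300.8 / 187.0 = 1.608

FS = 1.61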